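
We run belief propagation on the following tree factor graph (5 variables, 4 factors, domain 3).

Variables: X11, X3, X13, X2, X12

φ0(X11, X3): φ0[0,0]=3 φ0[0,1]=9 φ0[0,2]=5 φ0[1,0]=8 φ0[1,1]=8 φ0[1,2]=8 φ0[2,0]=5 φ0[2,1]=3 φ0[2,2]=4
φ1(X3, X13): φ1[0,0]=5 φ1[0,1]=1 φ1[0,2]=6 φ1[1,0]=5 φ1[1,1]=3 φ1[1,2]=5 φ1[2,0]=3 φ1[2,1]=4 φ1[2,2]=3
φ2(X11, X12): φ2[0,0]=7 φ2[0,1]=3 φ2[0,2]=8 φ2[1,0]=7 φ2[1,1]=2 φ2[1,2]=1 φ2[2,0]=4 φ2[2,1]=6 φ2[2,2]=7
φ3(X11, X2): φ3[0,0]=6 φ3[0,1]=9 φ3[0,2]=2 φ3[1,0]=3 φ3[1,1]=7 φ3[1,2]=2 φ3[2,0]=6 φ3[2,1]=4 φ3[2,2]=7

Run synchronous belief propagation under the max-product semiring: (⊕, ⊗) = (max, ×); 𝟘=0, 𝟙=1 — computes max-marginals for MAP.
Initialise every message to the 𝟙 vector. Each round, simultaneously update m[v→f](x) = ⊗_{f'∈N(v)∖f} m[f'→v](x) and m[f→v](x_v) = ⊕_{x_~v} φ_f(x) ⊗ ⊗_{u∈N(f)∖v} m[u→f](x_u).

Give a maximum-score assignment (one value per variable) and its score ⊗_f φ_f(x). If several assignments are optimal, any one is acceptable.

assignment: (X11=0, X3=1, X13=0, X2=1, X12=2); score = 3240

init: all messages = 𝟙 over 3 values
r1 m[φ0→X11] = [9, 8, 5]
r1 m[φ0→X3] = [8, 9, 8]
r1 m[φ1→X3] = [6, 5, 4]
r1 m[φ1→X13] = [5, 4, 6]
r1 m[φ2→X11] = [8, 7, 7]
r1 m[φ2→X12] = [7, 6, 8]
r1 m[φ3→X11] = [9, 7, 7]
r1 m[φ3→X2] = [6, 9, 7]
r1 m[X11→φ0] = [1, 1, 1]
r1 m[X11→φ2] = [1, 1, 1]
r1 m[X11→φ3] = [1, 1, 1]
r1 m[X3→φ0] = [1, 1, 1]
r1 m[X3→φ1] = [1, 1, 1]
r1 m[X13→φ1] = [1, 1, 1]
r1 m[X2→φ3] = [1, 1, 1]
r1 m[X12→φ2] = [1, 1, 1]
r2 m[φ0→X11] = [9, 8, 5]
r2 m[φ0→X3] = [8, 9, 8]
r2 m[φ1→X3] = [6, 5, 4]
r2 m[φ1→X13] = [5, 4, 6]
r2 m[φ2→X11] = [8, 7, 7]
r2 m[φ2→X12] = [7, 6, 8]
r2 m[φ3→X11] = [9, 7, 7]
r2 m[φ3→X2] = [6, 9, 7]
r2 m[X11→φ0] = [72, 49, 49]
r2 m[X11→φ2] = [81, 56, 35]
r2 m[X11→φ3] = [72, 56, 35]
r2 m[X3→φ0] = [6, 5, 4]
r2 m[X3→φ1] = [8, 9, 8]
r2 m[X13→φ1] = [1, 1, 1]
r2 m[X2→φ3] = [1, 1, 1]
r2 m[X12→φ2] = [1, 1, 1]
r3 m[φ0→X11] = [45, 48, 30]
r3 m[φ0→X3] = [392, 648, 392]
r3 m[φ1→X3] = [6, 5, 4]
r3 m[φ1→X13] = [45, 32, 48]
r3 m[φ2→X11] = [8, 7, 7]
r3 m[φ2→X12] = [567, 243, 648]
r3 m[φ3→X11] = [9, 7, 7]
r3 m[φ3→X2] = [432, 648, 245]
r3 m[X11→φ0] = [72, 49, 49]
r3 m[X11→φ2] = [81, 56, 35]
r3 m[X11→φ3] = [72, 56, 35]
r3 m[X3→φ0] = [6, 5, 4]
r3 m[X3→φ1] = [8, 9, 8]
r3 m[X13→φ1] = [1, 1, 1]
r3 m[X2→φ3] = [1, 1, 1]
r3 m[X12→φ2] = [1, 1, 1]
r4 m[φ0→X11] = [45, 48, 30]
r4 m[φ0→X3] = [392, 648, 392]
r4 m[φ1→X3] = [6, 5, 4]
r4 m[φ1→X13] = [45, 32, 48]
r4 m[φ2→X11] = [8, 7, 7]
r4 m[φ2→X12] = [567, 243, 648]
r4 m[φ3→X11] = [9, 7, 7]
r4 m[φ3→X2] = [432, 648, 245]
r4 m[X11→φ0] = [72, 49, 49]
r4 m[X11→φ2] = [405, 336, 210]
r4 m[X11→φ3] = [360, 336, 210]
r4 m[X3→φ0] = [6, 5, 4]
r4 m[X3→φ1] = [392, 648, 392]
r4 m[X13→φ1] = [1, 1, 1]
r4 m[X2→φ3] = [1, 1, 1]
r4 m[X12→φ2] = [1, 1, 1]
r5 m[φ0→X11] = [45, 48, 30]
r5 m[φ0→X3] = [392, 648, 392]
r5 m[φ1→X3] = [6, 5, 4]
r5 m[φ1→X13] = [3240, 1944, 3240]
r5 m[φ2→X11] = [8, 7, 7]
r5 m[φ2→X12] = [2835, 1260, 3240]
r5 m[φ3→X11] = [9, 7, 7]
r5 m[φ3→X2] = [2160, 3240, 1470]
r5 m[X11→φ0] = [72, 49, 49]
r5 m[X11→φ2] = [405, 336, 210]
r5 m[X11→φ3] = [360, 336, 210]
r5 m[X3→φ0] = [6, 5, 4]
r5 m[X3→φ1] = [392, 648, 392]
r5 m[X13→φ1] = [1, 1, 1]
r5 m[X2→φ3] = [1, 1, 1]
r5 m[X12→φ2] = [1, 1, 1]
r6 m[φ0→X11] = [45, 48, 30]
r6 m[φ0→X3] = [392, 648, 392]
r6 m[φ1→X3] = [6, 5, 4]
r6 m[φ1→X13] = [3240, 1944, 3240]
r6 m[φ2→X11] = [8, 7, 7]
r6 m[φ2→X12] = [2835, 1260, 3240]
r6 m[φ3→X11] = [9, 7, 7]
r6 m[φ3→X2] = [2160, 3240, 1470]
r6 m[X11→φ0] = [72, 49, 49]
r6 m[X11→φ2] = [405, 336, 210]
r6 m[X11→φ3] = [360, 336, 210]
r6 m[X3→φ0] = [6, 5, 4]
r6 m[X3→φ1] = [392, 648, 392]
r6 m[X13→φ1] = [1, 1, 1]
r6 m[X2→φ3] = [1, 1, 1]
r6 m[X12→φ2] = [1, 1, 1]
fixed point reached at round 6
traceback from X11: (X11=0, X3=1, X13=0, X2=1, X12=2), score=3240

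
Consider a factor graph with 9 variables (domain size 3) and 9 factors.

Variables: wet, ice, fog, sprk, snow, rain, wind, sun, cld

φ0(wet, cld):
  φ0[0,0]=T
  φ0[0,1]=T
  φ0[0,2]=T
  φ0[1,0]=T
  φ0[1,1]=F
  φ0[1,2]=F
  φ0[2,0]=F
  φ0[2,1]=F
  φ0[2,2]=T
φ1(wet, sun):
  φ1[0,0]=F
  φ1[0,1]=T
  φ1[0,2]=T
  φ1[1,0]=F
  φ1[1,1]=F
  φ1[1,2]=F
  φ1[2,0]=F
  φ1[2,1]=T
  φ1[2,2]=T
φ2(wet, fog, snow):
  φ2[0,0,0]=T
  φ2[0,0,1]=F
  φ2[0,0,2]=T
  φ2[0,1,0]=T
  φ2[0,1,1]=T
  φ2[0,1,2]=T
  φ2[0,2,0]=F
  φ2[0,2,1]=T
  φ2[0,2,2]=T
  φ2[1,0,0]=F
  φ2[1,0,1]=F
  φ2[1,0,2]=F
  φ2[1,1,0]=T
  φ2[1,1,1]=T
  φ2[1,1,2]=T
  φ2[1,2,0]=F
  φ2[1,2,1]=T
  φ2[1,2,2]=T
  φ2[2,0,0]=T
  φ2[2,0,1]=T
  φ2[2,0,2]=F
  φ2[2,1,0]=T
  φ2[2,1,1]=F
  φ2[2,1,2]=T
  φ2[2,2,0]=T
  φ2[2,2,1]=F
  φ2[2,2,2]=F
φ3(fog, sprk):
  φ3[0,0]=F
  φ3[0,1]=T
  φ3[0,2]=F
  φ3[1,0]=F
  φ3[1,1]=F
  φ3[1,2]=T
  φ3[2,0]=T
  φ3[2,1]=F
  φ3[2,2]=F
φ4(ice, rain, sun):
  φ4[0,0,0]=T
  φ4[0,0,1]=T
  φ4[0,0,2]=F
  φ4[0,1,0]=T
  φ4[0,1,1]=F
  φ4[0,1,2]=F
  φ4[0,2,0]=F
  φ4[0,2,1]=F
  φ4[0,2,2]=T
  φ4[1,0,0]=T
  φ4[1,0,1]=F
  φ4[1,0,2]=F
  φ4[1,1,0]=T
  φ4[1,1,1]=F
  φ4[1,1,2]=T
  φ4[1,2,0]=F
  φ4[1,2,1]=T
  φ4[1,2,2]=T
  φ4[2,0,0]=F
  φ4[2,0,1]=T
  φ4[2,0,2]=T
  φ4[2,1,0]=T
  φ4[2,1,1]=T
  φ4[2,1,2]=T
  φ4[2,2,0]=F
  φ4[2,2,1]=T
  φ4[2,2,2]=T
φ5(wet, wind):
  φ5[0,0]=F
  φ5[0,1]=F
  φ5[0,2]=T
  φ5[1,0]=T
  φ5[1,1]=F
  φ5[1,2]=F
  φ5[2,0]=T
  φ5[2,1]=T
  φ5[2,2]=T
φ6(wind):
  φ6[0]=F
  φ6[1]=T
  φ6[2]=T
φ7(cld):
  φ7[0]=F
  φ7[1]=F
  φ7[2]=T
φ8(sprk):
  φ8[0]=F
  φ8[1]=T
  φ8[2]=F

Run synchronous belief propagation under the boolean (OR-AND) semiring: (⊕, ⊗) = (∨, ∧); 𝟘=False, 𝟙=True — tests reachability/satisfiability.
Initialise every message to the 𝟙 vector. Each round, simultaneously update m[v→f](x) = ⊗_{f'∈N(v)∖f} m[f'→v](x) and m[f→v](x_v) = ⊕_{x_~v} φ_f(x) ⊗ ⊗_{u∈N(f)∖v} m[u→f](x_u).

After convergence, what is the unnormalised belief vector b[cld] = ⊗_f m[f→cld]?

init: all messages = 𝟙 over 3 values
r1 m[φ0→wet] = [T, T, T]
r1 m[φ0→cld] = [T, T, T]
r1 m[φ1→wet] = [T, F, T]
r1 m[φ1→sun] = [F, T, T]
r1 m[φ2→wet] = [T, T, T]
r1 m[φ2→fog] = [T, T, T]
r1 m[φ2→snow] = [T, T, T]
r1 m[φ3→fog] = [T, T, T]
r1 m[φ3→sprk] = [T, T, T]
r1 m[φ4→ice] = [T, T, T]
r1 m[φ4→rain] = [T, T, T]
r1 m[φ4→sun] = [T, T, T]
r1 m[φ5→wet] = [T, T, T]
r1 m[φ5→wind] = [T, T, T]
r1 m[φ6→wind] = [F, T, T]
r1 m[φ7→cld] = [F, F, T]
r1 m[φ8→sprk] = [F, T, F]
r1 m[wet→φ0] = [T, T, T]
r1 m[wet→φ1] = [T, T, T]
r1 m[wet→φ2] = [T, T, T]
r1 m[wet→φ5] = [T, T, T]
r1 m[ice→φ4] = [T, T, T]
r1 m[fog→φ2] = [T, T, T]
r1 m[fog→φ3] = [T, T, T]
r1 m[sprk→φ3] = [T, T, T]
r1 m[sprk→φ8] = [T, T, T]
r1 m[snow→φ2] = [T, T, T]
r1 m[rain→φ4] = [T, T, T]
r1 m[wind→φ5] = [T, T, T]
r1 m[wind→φ6] = [T, T, T]
r1 m[sun→φ1] = [T, T, T]
r1 m[sun→φ4] = [T, T, T]
r1 m[cld→φ0] = [T, T, T]
r1 m[cld→φ7] = [T, T, T]
r2 m[φ0→wet] = [T, T, T]
r2 m[φ0→cld] = [T, T, T]
r2 m[φ1→wet] = [T, F, T]
r2 m[φ1→sun] = [F, T, T]
r2 m[φ2→wet] = [T, T, T]
r2 m[φ2→fog] = [T, T, T]
r2 m[φ2→snow] = [T, T, T]
r2 m[φ3→fog] = [T, T, T]
r2 m[φ3→sprk] = [T, T, T]
r2 m[φ4→ice] = [T, T, T]
r2 m[φ4→rain] = [T, T, T]
r2 m[φ4→sun] = [T, T, T]
r2 m[φ5→wet] = [T, T, T]
r2 m[φ5→wind] = [T, T, T]
r2 m[φ6→wind] = [F, T, T]
r2 m[φ7→cld] = [F, F, T]
r2 m[φ8→sprk] = [F, T, F]
r2 m[wet→φ0] = [T, F, T]
r2 m[wet→φ1] = [T, T, T]
r2 m[wet→φ2] = [T, F, T]
r2 m[wet→φ5] = [T, F, T]
r2 m[ice→φ4] = [T, T, T]
r2 m[fog→φ2] = [T, T, T]
r2 m[fog→φ3] = [T, T, T]
r2 m[sprk→φ3] = [F, T, F]
r2 m[sprk→φ8] = [T, T, T]
r2 m[snow→φ2] = [T, T, T]
r2 m[rain→φ4] = [T, T, T]
r2 m[wind→φ5] = [F, T, T]
r2 m[wind→φ6] = [T, T, T]
r2 m[sun→φ1] = [T, T, T]
r2 m[sun→φ4] = [F, T, T]
r2 m[cld→φ0] = [F, F, T]
r2 m[cld→φ7] = [T, T, T]
r3 m[φ0→wet] = [T, F, T]
r3 m[φ0→cld] = [T, T, T]
r3 m[φ1→wet] = [T, F, T]
r3 m[φ1→sun] = [F, T, T]
r3 m[φ2→wet] = [T, T, T]
r3 m[φ2→fog] = [T, T, T]
r3 m[φ2→snow] = [T, T, T]
r3 m[φ3→fog] = [T, F, F]
r3 m[φ3→sprk] = [T, T, T]
r3 m[φ4→ice] = [T, T, T]
r3 m[φ4→rain] = [T, T, T]
r3 m[φ4→sun] = [T, T, T]
r3 m[φ5→wet] = [T, F, T]
r3 m[φ5→wind] = [T, T, T]
r3 m[φ6→wind] = [F, T, T]
r3 m[φ7→cld] = [F, F, T]
r3 m[φ8→sprk] = [F, T, F]
r3 m[wet→φ0] = [T, F, T]
r3 m[wet→φ1] = [T, T, T]
r3 m[wet→φ2] = [T, F, T]
r3 m[wet→φ5] = [T, F, T]
r3 m[ice→φ4] = [T, T, T]
r3 m[fog→φ2] = [T, T, T]
r3 m[fog→φ3] = [T, T, T]
r3 m[sprk→φ3] = [F, T, F]
r3 m[sprk→φ8] = [T, T, T]
r3 m[snow→φ2] = [T, T, T]
r3 m[rain→φ4] = [T, T, T]
r3 m[wind→φ5] = [F, T, T]
r3 m[wind→φ6] = [T, T, T]
r3 m[sun→φ1] = [T, T, T]
r3 m[sun→φ4] = [F, T, T]
r3 m[cld→φ0] = [F, F, T]
r3 m[cld→φ7] = [T, T, T]
r4 m[φ0→wet] = [T, F, T]
r4 m[φ0→cld] = [T, T, T]
r4 m[φ1→wet] = [T, F, T]
r4 m[φ1→sun] = [F, T, T]
r4 m[φ2→wet] = [T, T, T]
r4 m[φ2→fog] = [T, T, T]
r4 m[φ2→snow] = [T, T, T]
r4 m[φ3→fog] = [T, F, F]
r4 m[φ3→sprk] = [T, T, T]
r4 m[φ4→ice] = [T, T, T]
r4 m[φ4→rain] = [T, T, T]
r4 m[φ4→sun] = [T, T, T]
r4 m[φ5→wet] = [T, F, T]
r4 m[φ5→wind] = [T, T, T]
r4 m[φ6→wind] = [F, T, T]
r4 m[φ7→cld] = [F, F, T]
r4 m[φ8→sprk] = [F, T, F]
r4 m[wet→φ0] = [T, F, T]
r4 m[wet→φ1] = [T, F, T]
r4 m[wet→φ2] = [T, F, T]
r4 m[wet→φ5] = [T, F, T]
r4 m[ice→φ4] = [T, T, T]
r4 m[fog→φ2] = [T, F, F]
r4 m[fog→φ3] = [T, T, T]
r4 m[sprk→φ3] = [F, T, F]
r4 m[sprk→φ8] = [T, T, T]
r4 m[snow→φ2] = [T, T, T]
r4 m[rain→φ4] = [T, T, T]
r4 m[wind→φ5] = [F, T, T]
r4 m[wind→φ6] = [T, T, T]
r4 m[sun→φ1] = [T, T, T]
r4 m[sun→φ4] = [F, T, T]
r4 m[cld→φ0] = [F, F, T]
r4 m[cld→φ7] = [T, T, T]
r5 m[φ0→wet] = [T, F, T]
r5 m[φ0→cld] = [T, T, T]
r5 m[φ1→wet] = [T, F, T]
r5 m[φ1→sun] = [F, T, T]
r5 m[φ2→wet] = [T, F, T]
r5 m[φ2→fog] = [T, T, T]
r5 m[φ2→snow] = [T, T, T]
r5 m[φ3→fog] = [T, F, F]
r5 m[φ3→sprk] = [T, T, T]
r5 m[φ4→ice] = [T, T, T]
r5 m[φ4→rain] = [T, T, T]
r5 m[φ4→sun] = [T, T, T]
r5 m[φ5→wet] = [T, F, T]
r5 m[φ5→wind] = [T, T, T]
r5 m[φ6→wind] = [F, T, T]
r5 m[φ7→cld] = [F, F, T]
r5 m[φ8→sprk] = [F, T, F]
r5 m[wet→φ0] = [T, F, T]
r5 m[wet→φ1] = [T, F, T]
r5 m[wet→φ2] = [T, F, T]
r5 m[wet→φ5] = [T, F, T]
r5 m[ice→φ4] = [T, T, T]
r5 m[fog→φ2] = [T, F, F]
r5 m[fog→φ3] = [T, T, T]
r5 m[sprk→φ3] = [F, T, F]
r5 m[sprk→φ8] = [T, T, T]
r5 m[snow→φ2] = [T, T, T]
r5 m[rain→φ4] = [T, T, T]
r5 m[wind→φ5] = [F, T, T]
r5 m[wind→φ6] = [T, T, T]
r5 m[sun→φ1] = [T, T, T]
r5 m[sun→φ4] = [F, T, T]
r5 m[cld→φ0] = [F, F, T]
r5 m[cld→φ7] = [T, T, T]
r6 m[φ0→wet] = [T, F, T]
r6 m[φ0→cld] = [T, T, T]
r6 m[φ1→wet] = [T, F, T]
r6 m[φ1→sun] = [F, T, T]
r6 m[φ2→wet] = [T, F, T]
r6 m[φ2→fog] = [T, T, T]
r6 m[φ2→snow] = [T, T, T]
r6 m[φ3→fog] = [T, F, F]
r6 m[φ3→sprk] = [T, T, T]
r6 m[φ4→ice] = [T, T, T]
r6 m[φ4→rain] = [T, T, T]
r6 m[φ4→sun] = [T, T, T]
r6 m[φ5→wet] = [T, F, T]
r6 m[φ5→wind] = [T, T, T]
r6 m[φ6→wind] = [F, T, T]
r6 m[φ7→cld] = [F, F, T]
r6 m[φ8→sprk] = [F, T, F]
r6 m[wet→φ0] = [T, F, T]
r6 m[wet→φ1] = [T, F, T]
r6 m[wet→φ2] = [T, F, T]
r6 m[wet→φ5] = [T, F, T]
r6 m[ice→φ4] = [T, T, T]
r6 m[fog→φ2] = [T, F, F]
r6 m[fog→φ3] = [T, T, T]
r6 m[sprk→φ3] = [F, T, F]
r6 m[sprk→φ8] = [T, T, T]
r6 m[snow→φ2] = [T, T, T]
r6 m[rain→φ4] = [T, T, T]
r6 m[wind→φ5] = [F, T, T]
r6 m[wind→φ6] = [T, T, T]
r6 m[sun→φ1] = [T, T, T]
r6 m[sun→φ4] = [F, T, T]
r6 m[cld→φ0] = [F, F, T]
r6 m[cld→φ7] = [T, T, T]
fixed point reached at round 6
b[cld] = ⊗ incoming = [F, F, T]

b[cld] = [F, F, T]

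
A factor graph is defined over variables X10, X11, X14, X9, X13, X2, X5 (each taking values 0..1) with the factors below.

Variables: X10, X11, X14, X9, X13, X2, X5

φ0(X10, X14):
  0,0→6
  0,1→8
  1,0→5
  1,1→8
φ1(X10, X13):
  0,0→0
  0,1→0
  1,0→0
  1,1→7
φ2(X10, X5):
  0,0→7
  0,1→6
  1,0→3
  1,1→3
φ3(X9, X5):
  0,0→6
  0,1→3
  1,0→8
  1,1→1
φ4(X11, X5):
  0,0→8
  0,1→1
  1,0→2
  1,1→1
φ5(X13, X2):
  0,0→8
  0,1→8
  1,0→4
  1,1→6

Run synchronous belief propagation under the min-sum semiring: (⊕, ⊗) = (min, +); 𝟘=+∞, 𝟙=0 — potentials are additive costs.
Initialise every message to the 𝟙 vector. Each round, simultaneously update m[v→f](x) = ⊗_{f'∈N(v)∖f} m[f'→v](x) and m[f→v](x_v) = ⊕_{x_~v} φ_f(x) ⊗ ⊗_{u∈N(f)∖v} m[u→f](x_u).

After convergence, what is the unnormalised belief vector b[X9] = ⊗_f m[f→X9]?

b[X9] = [20, 18]

init: all messages = 𝟙 over 2 values
r1 m[φ0→X10] = [6, 5]
r1 m[φ0→X14] = [5, 8]
r1 m[φ1→X10] = [0, 0]
r1 m[φ1→X13] = [0, 0]
r1 m[φ2→X10] = [6, 3]
r1 m[φ2→X5] = [3, 3]
r1 m[φ3→X9] = [3, 1]
r1 m[φ3→X5] = [6, 1]
r1 m[φ4→X11] = [1, 1]
r1 m[φ4→X5] = [2, 1]
r1 m[φ5→X13] = [8, 4]
r1 m[φ5→X2] = [4, 6]
r1 m[X10→φ0] = [0, 0]
r1 m[X10→φ1] = [0, 0]
r1 m[X10→φ2] = [0, 0]
r1 m[X11→φ4] = [0, 0]
r1 m[X14→φ0] = [0, 0]
r1 m[X9→φ3] = [0, 0]
r1 m[X13→φ1] = [0, 0]
r1 m[X13→φ5] = [0, 0]
r1 m[X2→φ5] = [0, 0]
r1 m[X5→φ2] = [0, 0]
r1 m[X5→φ3] = [0, 0]
r1 m[X5→φ4] = [0, 0]
r2 m[φ0→X10] = [6, 5]
r2 m[φ0→X14] = [5, 8]
r2 m[φ1→X10] = [0, 0]
r2 m[φ1→X13] = [0, 0]
r2 m[φ2→X10] = [6, 3]
r2 m[φ2→X5] = [3, 3]
r2 m[φ3→X9] = [3, 1]
r2 m[φ3→X5] = [6, 1]
r2 m[φ4→X11] = [1, 1]
r2 m[φ4→X5] = [2, 1]
r2 m[φ5→X13] = [8, 4]
r2 m[φ5→X2] = [4, 6]
r2 m[X10→φ0] = [6, 3]
r2 m[X10→φ1] = [12, 8]
r2 m[X10→φ2] = [6, 5]
r2 m[X11→φ4] = [0, 0]
r2 m[X14→φ0] = [0, 0]
r2 m[X9→φ3] = [0, 0]
r2 m[X13→φ1] = [8, 4]
r2 m[X13→φ5] = [0, 0]
r2 m[X2→φ5] = [0, 0]
r2 m[X5→φ2] = [8, 2]
r2 m[X5→φ3] = [5, 4]
r2 m[X5→φ4] = [9, 4]
r3 m[φ0→X10] = [6, 5]
r3 m[φ0→X14] = [8, 11]
r3 m[φ1→X10] = [4, 8]
r3 m[φ1→X13] = [8, 12]
r3 m[φ2→X10] = [8, 5]
r3 m[φ2→X5] = [8, 8]
r3 m[φ3→X9] = [7, 5]
r3 m[φ3→X5] = [6, 1]
r3 m[φ4→X11] = [5, 5]
r3 m[φ4→X5] = [2, 1]
r3 m[φ5→X13] = [8, 4]
r3 m[φ5→X2] = [4, 6]
r3 m[X10→φ0] = [6, 3]
r3 m[X10→φ1] = [12, 8]
r3 m[X10→φ2] = [6, 5]
r3 m[X11→φ4] = [0, 0]
r3 m[X14→φ0] = [0, 0]
r3 m[X9→φ3] = [0, 0]
r3 m[X13→φ1] = [8, 4]
r3 m[X13→φ5] = [0, 0]
r3 m[X2→φ5] = [0, 0]
r3 m[X5→φ2] = [8, 2]
r3 m[X5→φ3] = [5, 4]
r3 m[X5→φ4] = [9, 4]
r4 m[φ0→X10] = [6, 5]
r4 m[φ0→X14] = [8, 11]
r4 m[φ1→X10] = [4, 8]
r4 m[φ1→X13] = [8, 12]
r4 m[φ2→X10] = [8, 5]
r4 m[φ2→X5] = [8, 8]
r4 m[φ3→X9] = [7, 5]
r4 m[φ3→X5] = [6, 1]
r4 m[φ4→X11] = [5, 5]
r4 m[φ4→X5] = [2, 1]
r4 m[φ5→X13] = [8, 4]
r4 m[φ5→X2] = [4, 6]
r4 m[X10→φ0] = [12, 13]
r4 m[X10→φ1] = [14, 10]
r4 m[X10→φ2] = [10, 13]
r4 m[X11→φ4] = [0, 0]
r4 m[X14→φ0] = [0, 0]
r4 m[X9→φ3] = [0, 0]
r4 m[X13→φ1] = [8, 4]
r4 m[X13→φ5] = [8, 12]
r4 m[X2→φ5] = [0, 0]
r4 m[X5→φ2] = [8, 2]
r4 m[X5→φ3] = [10, 9]
r4 m[X5→φ4] = [14, 9]
r5 m[φ0→X10] = [6, 5]
r5 m[φ0→X14] = [18, 20]
r5 m[φ1→X10] = [4, 8]
r5 m[φ1→X13] = [10, 14]
r5 m[φ2→X10] = [8, 5]
r5 m[φ2→X5] = [16, 16]
r5 m[φ3→X9] = [12, 10]
r5 m[φ3→X5] = [6, 1]
r5 m[φ4→X11] = [10, 10]
r5 m[φ4→X5] = [2, 1]
r5 m[φ5→X13] = [8, 4]
r5 m[φ5→X2] = [16, 16]
r5 m[X10→φ0] = [12, 13]
r5 m[X10→φ1] = [14, 10]
r5 m[X10→φ2] = [10, 13]
r5 m[X11→φ4] = [0, 0]
r5 m[X14→φ0] = [0, 0]
r5 m[X9→φ3] = [0, 0]
r5 m[X13→φ1] = [8, 4]
r5 m[X13→φ5] = [8, 12]
r5 m[X2→φ5] = [0, 0]
r5 m[X5→φ2] = [8, 2]
r5 m[X5→φ3] = [10, 9]
r5 m[X5→φ4] = [14, 9]
r6 m[φ0→X10] = [6, 5]
r6 m[φ0→X14] = [18, 20]
r6 m[φ1→X10] = [4, 8]
r6 m[φ1→X13] = [10, 14]
r6 m[φ2→X10] = [8, 5]
r6 m[φ2→X5] = [16, 16]
r6 m[φ3→X9] = [12, 10]
r6 m[φ3→X5] = [6, 1]
r6 m[φ4→X11] = [10, 10]
r6 m[φ4→X5] = [2, 1]
r6 m[φ5→X13] = [8, 4]
r6 m[φ5→X2] = [16, 16]
r6 m[X10→φ0] = [12, 13]
r6 m[X10→φ1] = [14, 10]
r6 m[X10→φ2] = [10, 13]
r6 m[X11→φ4] = [0, 0]
r6 m[X14→φ0] = [0, 0]
r6 m[X9→φ3] = [0, 0]
r6 m[X13→φ1] = [8, 4]
r6 m[X13→φ5] = [10, 14]
r6 m[X2→φ5] = [0, 0]
r6 m[X5→φ2] = [8, 2]
r6 m[X5→φ3] = [18, 17]
r6 m[X5→φ4] = [22, 17]
r7 m[φ0→X10] = [6, 5]
r7 m[φ0→X14] = [18, 20]
r7 m[φ1→X10] = [4, 8]
r7 m[φ1→X13] = [10, 14]
r7 m[φ2→X10] = [8, 5]
r7 m[φ2→X5] = [16, 16]
r7 m[φ3→X9] = [20, 18]
r7 m[φ3→X5] = [6, 1]
r7 m[φ4→X11] = [18, 18]
r7 m[φ4→X5] = [2, 1]
r7 m[φ5→X13] = [8, 4]
r7 m[φ5→X2] = [18, 18]
r7 m[X10→φ0] = [12, 13]
r7 m[X10→φ1] = [14, 10]
r7 m[X10→φ2] = [10, 13]
r7 m[X11→φ4] = [0, 0]
r7 m[X14→φ0] = [0, 0]
r7 m[X9→φ3] = [0, 0]
r7 m[X13→φ1] = [8, 4]
r7 m[X13→φ5] = [10, 14]
r7 m[X2→φ5] = [0, 0]
r7 m[X5→φ2] = [8, 2]
r7 m[X5→φ3] = [18, 17]
r7 m[X5→φ4] = [22, 17]
r8 m[φ0→X10] = [6, 5]
r8 m[φ0→X14] = [18, 20]
r8 m[φ1→X10] = [4, 8]
r8 m[φ1→X13] = [10, 14]
r8 m[φ2→X10] = [8, 5]
r8 m[φ2→X5] = [16, 16]
r8 m[φ3→X9] = [20, 18]
r8 m[φ3→X5] = [6, 1]
r8 m[φ4→X11] = [18, 18]
r8 m[φ4→X5] = [2, 1]
r8 m[φ5→X13] = [8, 4]
r8 m[φ5→X2] = [18, 18]
r8 m[X10→φ0] = [12, 13]
r8 m[X10→φ1] = [14, 10]
r8 m[X10→φ2] = [10, 13]
r8 m[X11→φ4] = [0, 0]
r8 m[X14→φ0] = [0, 0]
r8 m[X9→φ3] = [0, 0]
r8 m[X13→φ1] = [8, 4]
r8 m[X13→φ5] = [10, 14]
r8 m[X2→φ5] = [0, 0]
r8 m[X5→φ2] = [8, 2]
r8 m[X5→φ3] = [18, 17]
r8 m[X5→φ4] = [22, 17]
fixed point reached at round 8
b[X9] = ⊗ incoming = [20, 18]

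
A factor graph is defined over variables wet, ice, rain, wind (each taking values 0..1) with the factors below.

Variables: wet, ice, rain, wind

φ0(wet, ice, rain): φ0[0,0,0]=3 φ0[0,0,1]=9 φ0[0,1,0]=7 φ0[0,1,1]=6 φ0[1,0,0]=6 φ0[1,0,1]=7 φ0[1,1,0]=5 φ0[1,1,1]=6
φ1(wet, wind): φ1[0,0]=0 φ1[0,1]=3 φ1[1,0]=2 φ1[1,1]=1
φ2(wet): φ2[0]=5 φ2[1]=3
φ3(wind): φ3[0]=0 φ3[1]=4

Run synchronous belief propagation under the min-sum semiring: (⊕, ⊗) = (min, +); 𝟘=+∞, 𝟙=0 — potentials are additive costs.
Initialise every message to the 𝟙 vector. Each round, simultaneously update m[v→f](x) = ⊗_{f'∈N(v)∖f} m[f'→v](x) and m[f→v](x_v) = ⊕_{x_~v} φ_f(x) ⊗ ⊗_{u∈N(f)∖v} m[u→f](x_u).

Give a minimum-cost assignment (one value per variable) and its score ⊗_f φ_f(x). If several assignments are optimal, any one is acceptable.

init: all messages = 𝟙 over 2 values
r1 m[φ0→wet] = [3, 5]
r1 m[φ0→ice] = [3, 5]
r1 m[φ0→rain] = [3, 6]
r1 m[φ1→wet] = [0, 1]
r1 m[φ1→wind] = [0, 1]
r1 m[φ2→wet] = [5, 3]
r1 m[φ3→wind] = [0, 4]
r1 m[wet→φ0] = [0, 0]
r1 m[wet→φ1] = [0, 0]
r1 m[wet→φ2] = [0, 0]
r1 m[ice→φ0] = [0, 0]
r1 m[rain→φ0] = [0, 0]
r1 m[wind→φ1] = [0, 0]
r1 m[wind→φ3] = [0, 0]
r2 m[φ0→wet] = [3, 5]
r2 m[φ0→ice] = [3, 5]
r2 m[φ0→rain] = [3, 6]
r2 m[φ1→wet] = [0, 1]
r2 m[φ1→wind] = [0, 1]
r2 m[φ2→wet] = [5, 3]
r2 m[φ3→wind] = [0, 4]
r2 m[wet→φ0] = [5, 4]
r2 m[wet→φ1] = [8, 8]
r2 m[wet→φ2] = [3, 6]
r2 m[ice→φ0] = [0, 0]
r2 m[rain→φ0] = [0, 0]
r2 m[wind→φ1] = [0, 4]
r2 m[wind→φ3] = [0, 1]
r3 m[φ0→wet] = [3, 5]
r3 m[φ0→ice] = [8, 9]
r3 m[φ0→rain] = [8, 10]
r3 m[φ1→wet] = [0, 2]
r3 m[φ1→wind] = [8, 9]
r3 m[φ2→wet] = [5, 3]
r3 m[φ3→wind] = [0, 4]
r3 m[wet→φ0] = [5, 4]
r3 m[wet→φ1] = [8, 8]
r3 m[wet→φ2] = [3, 6]
r3 m[ice→φ0] = [0, 0]
r3 m[rain→φ0] = [0, 0]
r3 m[wind→φ1] = [0, 4]
r3 m[wind→φ3] = [0, 1]
r4 m[φ0→wet] = [3, 5]
r4 m[φ0→ice] = [8, 9]
r4 m[φ0→rain] = [8, 10]
r4 m[φ1→wet] = [0, 2]
r4 m[φ1→wind] = [8, 9]
r4 m[φ2→wet] = [5, 3]
r4 m[φ3→wind] = [0, 4]
r4 m[wet→φ0] = [5, 5]
r4 m[wet→φ1] = [8, 8]
r4 m[wet→φ2] = [3, 7]
r4 m[ice→φ0] = [0, 0]
r4 m[rain→φ0] = [0, 0]
r4 m[wind→φ1] = [0, 4]
r4 m[wind→φ3] = [8, 9]
r5 m[φ0→wet] = [3, 5]
r5 m[φ0→ice] = [8, 10]
r5 m[φ0→rain] = [8, 11]
r5 m[φ1→wet] = [0, 2]
r5 m[φ1→wind] = [8, 9]
r5 m[φ2→wet] = [5, 3]
r5 m[φ3→wind] = [0, 4]
r5 m[wet→φ0] = [5, 5]
r5 m[wet→φ1] = [8, 8]
r5 m[wet→φ2] = [3, 7]
r5 m[ice→φ0] = [0, 0]
r5 m[rain→φ0] = [0, 0]
r5 m[wind→φ1] = [0, 4]
r5 m[wind→φ3] = [8, 9]
r6 m[φ0→wet] = [3, 5]
r6 m[φ0→ice] = [8, 10]
r6 m[φ0→rain] = [8, 11]
r6 m[φ1→wet] = [0, 2]
r6 m[φ1→wind] = [8, 9]
r6 m[φ2→wet] = [5, 3]
r6 m[φ3→wind] = [0, 4]
r6 m[wet→φ0] = [5, 5]
r6 m[wet→φ1] = [8, 8]
r6 m[wet→φ2] = [3, 7]
r6 m[ice→φ0] = [0, 0]
r6 m[rain→φ0] = [0, 0]
r6 m[wind→φ1] = [0, 4]
r6 m[wind→φ3] = [8, 9]
fixed point reached at round 6
traceback from wet: (wet=0, ice=0, rain=0, wind=0), score=8

assignment: (wet=0, ice=0, rain=0, wind=0); score = 8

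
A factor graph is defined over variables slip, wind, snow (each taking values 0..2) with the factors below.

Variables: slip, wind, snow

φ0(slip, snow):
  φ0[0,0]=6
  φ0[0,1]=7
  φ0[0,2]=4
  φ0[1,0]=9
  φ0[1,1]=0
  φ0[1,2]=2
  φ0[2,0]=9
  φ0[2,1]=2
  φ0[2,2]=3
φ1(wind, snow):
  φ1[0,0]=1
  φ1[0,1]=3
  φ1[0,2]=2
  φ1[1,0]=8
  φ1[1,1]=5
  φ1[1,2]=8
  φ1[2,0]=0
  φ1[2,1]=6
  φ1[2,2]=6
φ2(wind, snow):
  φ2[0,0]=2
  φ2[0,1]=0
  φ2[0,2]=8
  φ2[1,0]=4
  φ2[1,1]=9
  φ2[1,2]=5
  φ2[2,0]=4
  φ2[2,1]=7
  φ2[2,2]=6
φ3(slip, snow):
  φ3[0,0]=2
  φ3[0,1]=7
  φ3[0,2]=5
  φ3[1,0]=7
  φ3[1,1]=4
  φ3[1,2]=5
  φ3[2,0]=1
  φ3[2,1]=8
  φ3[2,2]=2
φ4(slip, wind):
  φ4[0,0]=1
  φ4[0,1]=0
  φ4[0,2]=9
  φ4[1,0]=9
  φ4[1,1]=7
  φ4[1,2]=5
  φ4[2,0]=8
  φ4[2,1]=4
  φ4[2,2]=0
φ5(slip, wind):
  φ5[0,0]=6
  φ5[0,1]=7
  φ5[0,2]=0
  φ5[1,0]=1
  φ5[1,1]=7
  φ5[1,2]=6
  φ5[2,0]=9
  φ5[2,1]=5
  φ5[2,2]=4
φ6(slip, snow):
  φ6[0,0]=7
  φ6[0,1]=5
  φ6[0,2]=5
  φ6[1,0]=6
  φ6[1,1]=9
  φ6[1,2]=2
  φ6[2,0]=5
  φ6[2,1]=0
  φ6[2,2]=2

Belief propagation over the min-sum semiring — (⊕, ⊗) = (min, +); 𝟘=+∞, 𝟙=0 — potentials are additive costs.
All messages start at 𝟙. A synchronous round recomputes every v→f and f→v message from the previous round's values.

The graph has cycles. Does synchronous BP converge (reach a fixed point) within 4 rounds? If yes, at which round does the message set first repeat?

init: all messages = 𝟙 over 3 values
r1 m[φ0→slip] = [4, 0, 2]
r1 m[φ0→snow] = [6, 0, 2]
r1 m[φ1→wind] = [1, 5, 0]
r1 m[φ1→snow] = [0, 3, 2]
r1 m[φ2→wind] = [0, 4, 4]
r1 m[φ2→snow] = [2, 0, 5]
r1 m[φ3→slip] = [2, 4, 1]
r1 m[φ3→snow] = [1, 4, 2]
r1 m[φ4→slip] = [0, 5, 0]
r1 m[φ4→wind] = [1, 0, 0]
r1 m[φ5→slip] = [0, 1, 4]
r1 m[φ5→wind] = [1, 5, 0]
r1 m[φ6→slip] = [5, 2, 0]
r1 m[φ6→snow] = [5, 0, 2]
r1 m[slip→φ0] = [0, 0, 0]
r1 m[slip→φ3] = [0, 0, 0]
r1 m[slip→φ4] = [0, 0, 0]
r1 m[slip→φ5] = [0, 0, 0]
r1 m[slip→φ6] = [0, 0, 0]
r1 m[wind→φ1] = [0, 0, 0]
r1 m[wind→φ2] = [0, 0, 0]
r1 m[wind→φ4] = [0, 0, 0]
r1 m[wind→φ5] = [0, 0, 0]
r1 m[snow→φ0] = [0, 0, 0]
r1 m[snow→φ1] = [0, 0, 0]
r1 m[snow→φ2] = [0, 0, 0]
r1 m[snow→φ3] = [0, 0, 0]
r1 m[snow→φ6] = [0, 0, 0]
r2 m[φ0→slip] = [4, 0, 2]
r2 m[φ0→snow] = [6, 0, 2]
r2 m[φ1→wind] = [1, 5, 0]
r2 m[φ1→snow] = [0, 3, 2]
r2 m[φ2→wind] = [0, 4, 4]
r2 m[φ2→snow] = [2, 0, 5]
r2 m[φ3→slip] = [2, 4, 1]
r2 m[φ3→snow] = [1, 4, 2]
r2 m[φ4→slip] = [0, 5, 0]
r2 m[φ4→wind] = [1, 0, 0]
r2 m[φ5→slip] = [0, 1, 4]
r2 m[φ5→wind] = [1, 5, 0]
r2 m[φ6→slip] = [5, 2, 0]
r2 m[φ6→snow] = [5, 0, 2]
r2 m[slip→φ0] = [7, 12, 5]
r2 m[slip→φ3] = [9, 8, 6]
r2 m[slip→φ4] = [11, 7, 7]
r2 m[slip→φ5] = [11, 11, 3]
r2 m[slip→φ6] = [6, 10, 7]
r2 m[wind→φ1] = [2, 9, 4]
r2 m[wind→φ2] = [3, 10, 0]
r2 m[wind→φ4] = [2, 14, 4]
r2 m[wind→φ5] = [2, 9, 4]
r2 m[snow→φ0] = [8, 7, 11]
r2 m[snow→φ1] = [14, 4, 11]
r2 m[snow→φ2] = [12, 7, 8]
r2 m[snow→φ3] = [13, 3, 11]
r2 m[snow→φ6] = [9, 7, 11]
r3 m[φ0→slip] = [14, 7, 9]
r3 m[φ0→snow] = [13, 7, 8]
r3 m[φ1→wind] = [7, 9, 10]
r3 m[φ1→snow] = [3, 5, 4]
r3 m[φ2→wind] = [7, 13, 14]
r3 m[φ2→snow] = [4, 3, 6]
r3 m[φ3→slip] = [10, 7, 11]
r3 m[φ3→snow] = [7, 12, 8]
r3 m[φ4→slip] = [3, 9, 4]
r3 m[φ4→wind] = [12, 11, 7]
r3 m[φ5→slip] = [4, 3, 8]
r3 m[φ5→wind] = [12, 8, 7]
r3 m[φ6→slip] = [12, 13, 7]
r3 m[φ6→snow] = [12, 7, 9]
r3 m[slip→φ0] = [7, 12, 5]
r3 m[slip→φ3] = [9, 8, 6]
r3 m[slip→φ4] = [11, 7, 7]
r3 m[slip→φ5] = [11, 11, 3]
r3 m[slip→φ6] = [6, 10, 7]
r3 m[wind→φ1] = [2, 9, 4]
r3 m[wind→φ2] = [3, 10, 0]
r3 m[wind→φ4] = [2, 14, 4]
r3 m[wind→φ5] = [2, 9, 4]
r3 m[snow→φ0] = [8, 7, 11]
r3 m[snow→φ1] = [14, 4, 11]
r3 m[snow→φ2] = [12, 7, 8]
r3 m[snow→φ3] = [13, 3, 11]
r3 m[snow→φ6] = [9, 7, 11]
r4 m[φ0→slip] = [14, 7, 9]
r4 m[φ0→snow] = [13, 7, 8]
r4 m[φ1→wind] = [7, 9, 10]
r4 m[φ1→snow] = [3, 5, 4]
r4 m[φ2→wind] = [7, 13, 14]
r4 m[φ2→snow] = [4, 3, 6]
r4 m[φ3→slip] = [10, 7, 11]
r4 m[φ3→snow] = [7, 12, 8]
r4 m[φ4→slip] = [3, 9, 4]
r4 m[φ4→wind] = [12, 11, 7]
r4 m[φ5→slip] = [4, 3, 8]
r4 m[φ5→wind] = [12, 8, 7]
r4 m[φ6→slip] = [12, 13, 7]
r4 m[φ6→snow] = [12, 7, 9]
r4 m[slip→φ0] = [29, 32, 30]
r4 m[slip→φ3] = [33, 32, 28]
r4 m[slip→φ4] = [40, 30, 35]
r4 m[slip→φ5] = [39, 36, 31]
r4 m[slip→φ6] = [31, 26, 32]
r4 m[wind→φ1] = [31, 32, 28]
r4 m[wind→φ2] = [31, 28, 24]
r4 m[wind→φ4] = [26, 30, 31]
r4 m[wind→φ5] = [26, 33, 31]
r4 m[snow→φ0] = [26, 27, 27]
r4 m[snow→φ1] = [36, 29, 31]
r4 m[snow→φ2] = [35, 31, 29]
r4 m[snow→φ3] = [32, 22, 27]
r4 m[snow→φ6] = [27, 27, 26]
no fixed point within 4 rounds

NOT CONVERGED within 4 rounds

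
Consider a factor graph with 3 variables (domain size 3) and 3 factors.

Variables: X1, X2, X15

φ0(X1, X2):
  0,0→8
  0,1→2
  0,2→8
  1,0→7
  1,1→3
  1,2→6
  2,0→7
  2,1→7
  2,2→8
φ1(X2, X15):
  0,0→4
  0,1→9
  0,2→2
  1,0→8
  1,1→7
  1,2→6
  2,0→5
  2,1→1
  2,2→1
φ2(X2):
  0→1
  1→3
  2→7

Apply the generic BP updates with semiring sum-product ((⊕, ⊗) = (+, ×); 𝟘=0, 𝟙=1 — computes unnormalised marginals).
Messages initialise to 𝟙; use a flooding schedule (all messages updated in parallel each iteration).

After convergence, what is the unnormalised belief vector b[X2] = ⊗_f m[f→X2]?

init: all messages = 𝟙 over 3 values
r1 m[φ0→X1] = [18, 16, 22]
r1 m[φ0→X2] = [22, 12, 22]
r1 m[φ1→X2] = [15, 21, 7]
r1 m[φ1→X15] = [17, 17, 9]
r1 m[φ2→X2] = [1, 3, 7]
r1 m[X1→φ0] = [1, 1, 1]
r1 m[X2→φ0] = [1, 1, 1]
r1 m[X2→φ1] = [1, 1, 1]
r1 m[X2→φ2] = [1, 1, 1]
r1 m[X15→φ1] = [1, 1, 1]
r2 m[φ0→X1] = [18, 16, 22]
r2 m[φ0→X2] = [22, 12, 22]
r2 m[φ1→X2] = [15, 21, 7]
r2 m[φ1→X15] = [17, 17, 9]
r2 m[φ2→X2] = [1, 3, 7]
r2 m[X1→φ0] = [1, 1, 1]
r2 m[X2→φ0] = [15, 63, 49]
r2 m[X2→φ1] = [22, 36, 154]
r2 m[X2→φ2] = [330, 252, 154]
r2 m[X15→φ1] = [1, 1, 1]
r3 m[φ0→X1] = [638, 588, 938]
r3 m[φ0→X2] = [22, 12, 22]
r3 m[φ1→X2] = [15, 21, 7]
r3 m[φ1→X15] = [1146, 604, 414]
r3 m[φ2→X2] = [1, 3, 7]
r3 m[X1→φ0] = [1, 1, 1]
r3 m[X2→φ0] = [15, 63, 49]
r3 m[X2→φ1] = [22, 36, 154]
r3 m[X2→φ2] = [330, 252, 154]
r3 m[X15→φ1] = [1, 1, 1]
r4 m[φ0→X1] = [638, 588, 938]
r4 m[φ0→X2] = [22, 12, 22]
r4 m[φ1→X2] = [15, 21, 7]
r4 m[φ1→X15] = [1146, 604, 414]
r4 m[φ2→X2] = [1, 3, 7]
r4 m[X1→φ0] = [1, 1, 1]
r4 m[X2→φ0] = [15, 63, 49]
r4 m[X2→φ1] = [22, 36, 154]
r4 m[X2→φ2] = [330, 252, 154]
r4 m[X15→φ1] = [1, 1, 1]
fixed point reached at round 4
b[X2] = ⊗ incoming = [330, 756, 1078]

b[X2] = [330, 756, 1078]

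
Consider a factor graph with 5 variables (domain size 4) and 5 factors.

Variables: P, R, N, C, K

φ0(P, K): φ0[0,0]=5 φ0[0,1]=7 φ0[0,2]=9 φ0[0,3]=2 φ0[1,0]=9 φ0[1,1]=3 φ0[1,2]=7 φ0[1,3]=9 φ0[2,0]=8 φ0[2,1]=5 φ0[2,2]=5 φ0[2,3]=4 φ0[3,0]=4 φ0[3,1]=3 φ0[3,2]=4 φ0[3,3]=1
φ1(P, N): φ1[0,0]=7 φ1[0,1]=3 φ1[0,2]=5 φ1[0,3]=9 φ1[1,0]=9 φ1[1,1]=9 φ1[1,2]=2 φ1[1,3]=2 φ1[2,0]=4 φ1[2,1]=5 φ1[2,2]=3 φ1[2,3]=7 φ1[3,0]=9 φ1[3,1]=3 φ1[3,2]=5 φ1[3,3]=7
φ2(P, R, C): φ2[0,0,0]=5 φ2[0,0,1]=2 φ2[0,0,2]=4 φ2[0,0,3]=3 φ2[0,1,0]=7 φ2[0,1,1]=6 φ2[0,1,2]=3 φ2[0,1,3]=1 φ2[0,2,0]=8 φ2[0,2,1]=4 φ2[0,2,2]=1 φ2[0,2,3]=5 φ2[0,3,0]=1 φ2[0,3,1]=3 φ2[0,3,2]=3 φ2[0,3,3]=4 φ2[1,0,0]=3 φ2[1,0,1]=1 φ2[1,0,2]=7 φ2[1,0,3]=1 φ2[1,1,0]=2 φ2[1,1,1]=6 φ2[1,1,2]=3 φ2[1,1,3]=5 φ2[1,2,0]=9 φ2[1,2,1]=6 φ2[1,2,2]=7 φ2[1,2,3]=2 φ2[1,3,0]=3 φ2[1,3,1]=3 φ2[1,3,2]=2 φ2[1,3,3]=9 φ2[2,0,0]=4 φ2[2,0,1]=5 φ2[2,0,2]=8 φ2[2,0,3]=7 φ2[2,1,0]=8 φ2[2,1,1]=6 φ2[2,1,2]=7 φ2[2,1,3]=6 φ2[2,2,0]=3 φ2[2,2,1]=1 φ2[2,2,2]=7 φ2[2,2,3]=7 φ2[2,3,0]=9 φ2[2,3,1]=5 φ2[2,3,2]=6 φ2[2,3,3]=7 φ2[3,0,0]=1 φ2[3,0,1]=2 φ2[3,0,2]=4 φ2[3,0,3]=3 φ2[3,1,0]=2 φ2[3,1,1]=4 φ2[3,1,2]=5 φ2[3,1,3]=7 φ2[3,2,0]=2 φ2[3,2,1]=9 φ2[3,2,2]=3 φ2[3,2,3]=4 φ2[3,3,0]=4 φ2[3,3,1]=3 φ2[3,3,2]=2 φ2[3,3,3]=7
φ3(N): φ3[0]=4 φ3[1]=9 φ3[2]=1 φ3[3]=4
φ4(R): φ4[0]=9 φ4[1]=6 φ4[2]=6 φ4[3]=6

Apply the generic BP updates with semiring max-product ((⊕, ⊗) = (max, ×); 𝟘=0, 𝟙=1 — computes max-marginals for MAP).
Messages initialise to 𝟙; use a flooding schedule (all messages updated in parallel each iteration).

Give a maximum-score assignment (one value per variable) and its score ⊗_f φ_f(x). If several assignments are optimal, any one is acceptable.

assignment: (P=1, R=0, N=1, C=2, K=0); score = 45927

init: all messages = 𝟙 over 4 values
r1 m[φ0→P] = [9, 9, 8, 4]
r1 m[φ0→K] = [9, 7, 9, 9]
r1 m[φ1→P] = [9, 9, 7, 9]
r1 m[φ1→N] = [9, 9, 5, 9]
r1 m[φ2→P] = [8, 9, 9, 9]
r1 m[φ2→R] = [8, 8, 9, 9]
r1 m[φ2→C] = [9, 9, 8, 9]
r1 m[φ3→N] = [4, 9, 1, 4]
r1 m[φ4→R] = [9, 6, 6, 6]
r1 m[P→φ0] = [1, 1, 1, 1]
r1 m[P→φ1] = [1, 1, 1, 1]
r1 m[P→φ2] = [1, 1, 1, 1]
r1 m[R→φ2] = [1, 1, 1, 1]
r1 m[R→φ4] = [1, 1, 1, 1]
r1 m[N→φ1] = [1, 1, 1, 1]
r1 m[N→φ3] = [1, 1, 1, 1]
r1 m[C→φ2] = [1, 1, 1, 1]
r1 m[K→φ0] = [1, 1, 1, 1]
r2 m[φ0→P] = [9, 9, 8, 4]
r2 m[φ0→K] = [9, 7, 9, 9]
r2 m[φ1→P] = [9, 9, 7, 9]
r2 m[φ1→N] = [9, 9, 5, 9]
r2 m[φ2→P] = [8, 9, 9, 9]
r2 m[φ2→R] = [8, 8, 9, 9]
r2 m[φ2→C] = [9, 9, 8, 9]
r2 m[φ3→N] = [4, 9, 1, 4]
r2 m[φ4→R] = [9, 6, 6, 6]
r2 m[P→φ0] = [72, 81, 63, 81]
r2 m[P→φ1] = [72, 81, 72, 36]
r2 m[P→φ2] = [81, 81, 56, 36]
r2 m[R→φ2] = [9, 6, 6, 6]
r2 m[R→φ4] = [8, 8, 9, 9]
r2 m[N→φ1] = [4, 9, 1, 4]
r2 m[N→φ3] = [9, 9, 5, 9]
r2 m[C→φ2] = [1, 1, 1, 1]
r2 m[K→φ0] = [1, 1, 1, 1]
r3 m[φ0→P] = [9, 9, 8, 4]
r3 m[φ0→K] = [729, 504, 648, 729]
r3 m[φ1→P] = [36, 81, 45, 36]
r3 m[φ1→N] = [729, 729, 360, 648]
r3 m[φ2→P] = [48, 63, 72, 54]
r3 m[φ2→R] = [567, 567, 729, 729]
r3 m[φ2→C] = [4374, 2916, 5103, 4374]
r3 m[φ3→N] = [4, 9, 1, 4]
r3 m[φ4→R] = [9, 6, 6, 6]
r3 m[P→φ0] = [72, 81, 63, 81]
r3 m[P→φ1] = [72, 81, 72, 36]
r3 m[P→φ2] = [81, 81, 56, 36]
r3 m[R→φ2] = [9, 6, 6, 6]
r3 m[R→φ4] = [8, 8, 9, 9]
r3 m[N→φ1] = [4, 9, 1, 4]
r3 m[N→φ3] = [9, 9, 5, 9]
r3 m[C→φ2] = [1, 1, 1, 1]
r3 m[K→φ0] = [1, 1, 1, 1]
r4 m[φ0→P] = [9, 9, 8, 4]
r4 m[φ0→K] = [729, 504, 648, 729]
r4 m[φ1→P] = [36, 81, 45, 36]
r4 m[φ1→N] = [729, 729, 360, 648]
r4 m[φ2→P] = [48, 63, 72, 54]
r4 m[φ2→R] = [567, 567, 729, 729]
r4 m[φ2→C] = [4374, 2916, 5103, 4374]
r4 m[φ3→N] = [4, 9, 1, 4]
r4 m[φ4→R] = [9, 6, 6, 6]
r4 m[P→φ0] = [1728, 5103, 3240, 1944]
r4 m[P→φ1] = [432, 567, 576, 216]
r4 m[P→φ2] = [324, 729, 360, 144]
r4 m[R→φ2] = [9, 6, 6, 6]
r4 m[R→φ4] = [567, 567, 729, 729]
r4 m[N→φ1] = [4, 9, 1, 4]
r4 m[N→φ3] = [729, 729, 360, 648]
r4 m[C→φ2] = [1, 1, 1, 1]
r4 m[K→φ0] = [1, 1, 1, 1]
r5 m[φ0→P] = [9, 9, 8, 4]
r5 m[φ0→K] = [45927, 16200, 35721, 45927]
r5 m[φ1→P] = [36, 81, 45, 36]
r5 m[φ1→N] = [5103, 5103, 2160, 4032]
r5 m[φ2→P] = [48, 63, 72, 54]
r5 m[φ2→R] = [5103, 4374, 6561, 6561]
r5 m[φ2→C] = [39366, 26244, 45927, 39366]
r5 m[φ3→N] = [4, 9, 1, 4]
r5 m[φ4→R] = [9, 6, 6, 6]
r5 m[P→φ0] = [1728, 5103, 3240, 1944]
r5 m[P→φ1] = [432, 567, 576, 216]
r5 m[P→φ2] = [324, 729, 360, 144]
r5 m[R→φ2] = [9, 6, 6, 6]
r5 m[R→φ4] = [567, 567, 729, 729]
r5 m[N→φ1] = [4, 9, 1, 4]
r5 m[N→φ3] = [729, 729, 360, 648]
r5 m[C→φ2] = [1, 1, 1, 1]
r5 m[K→φ0] = [1, 1, 1, 1]
r6 m[φ0→P] = [9, 9, 8, 4]
r6 m[φ0→K] = [45927, 16200, 35721, 45927]
r6 m[φ1→P] = [36, 81, 45, 36]
r6 m[φ1→N] = [5103, 5103, 2160, 4032]
r6 m[φ2→P] = [48, 63, 72, 54]
r6 m[φ2→R] = [5103, 4374, 6561, 6561]
r6 m[φ2→C] = [39366, 26244, 45927, 39366]
r6 m[φ3→N] = [4, 9, 1, 4]
r6 m[φ4→R] = [9, 6, 6, 6]
r6 m[P→φ0] = [1728, 5103, 3240, 1944]
r6 m[P→φ1] = [432, 567, 576, 216]
r6 m[P→φ2] = [324, 729, 360, 144]
r6 m[R→φ2] = [9, 6, 6, 6]
r6 m[R→φ4] = [5103, 4374, 6561, 6561]
r6 m[N→φ1] = [4, 9, 1, 4]
r6 m[N→φ3] = [5103, 5103, 2160, 4032]
r6 m[C→φ2] = [1, 1, 1, 1]
r6 m[K→φ0] = [1, 1, 1, 1]
r7 m[φ0→P] = [9, 9, 8, 4]
r7 m[φ0→K] = [45927, 16200, 35721, 45927]
r7 m[φ1→P] = [36, 81, 45, 36]
r7 m[φ1→N] = [5103, 5103, 2160, 4032]
r7 m[φ2→P] = [48, 63, 72, 54]
r7 m[φ2→R] = [5103, 4374, 6561, 6561]
r7 m[φ2→C] = [39366, 26244, 45927, 39366]
r7 m[φ3→N] = [4, 9, 1, 4]
r7 m[φ4→R] = [9, 6, 6, 6]
r7 m[P→φ0] = [1728, 5103, 3240, 1944]
r7 m[P→φ1] = [432, 567, 576, 216]
r7 m[P→φ2] = [324, 729, 360, 144]
r7 m[R→φ2] = [9, 6, 6, 6]
r7 m[R→φ4] = [5103, 4374, 6561, 6561]
r7 m[N→φ1] = [4, 9, 1, 4]
r7 m[N→φ3] = [5103, 5103, 2160, 4032]
r7 m[C→φ2] = [1, 1, 1, 1]
r7 m[K→φ0] = [1, 1, 1, 1]
fixed point reached at round 7
traceback from P: (P=1, R=0, N=1, C=2, K=0), score=45927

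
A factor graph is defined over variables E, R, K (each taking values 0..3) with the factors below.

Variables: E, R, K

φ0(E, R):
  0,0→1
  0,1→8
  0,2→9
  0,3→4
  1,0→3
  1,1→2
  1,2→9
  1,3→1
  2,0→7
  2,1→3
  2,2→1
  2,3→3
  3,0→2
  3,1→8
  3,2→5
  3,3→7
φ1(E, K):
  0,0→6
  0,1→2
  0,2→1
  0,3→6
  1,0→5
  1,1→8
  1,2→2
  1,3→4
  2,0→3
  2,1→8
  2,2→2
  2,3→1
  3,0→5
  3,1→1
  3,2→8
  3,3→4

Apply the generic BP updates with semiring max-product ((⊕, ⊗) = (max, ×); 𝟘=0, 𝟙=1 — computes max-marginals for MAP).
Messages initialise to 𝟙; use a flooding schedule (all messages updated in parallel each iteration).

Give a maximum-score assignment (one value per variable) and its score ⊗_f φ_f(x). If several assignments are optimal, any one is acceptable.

assignment: (E=1, R=2, K=1); score = 72

init: all messages = 𝟙 over 4 values
r1 m[φ0→E] = [9, 9, 7, 8]
r1 m[φ0→R] = [7, 8, 9, 7]
r1 m[φ1→E] = [6, 8, 8, 8]
r1 m[φ1→K] = [6, 8, 8, 6]
r1 m[E→φ0] = [1, 1, 1, 1]
r1 m[E→φ1] = [1, 1, 1, 1]
r1 m[R→φ0] = [1, 1, 1, 1]
r1 m[K→φ1] = [1, 1, 1, 1]
r2 m[φ0→E] = [9, 9, 7, 8]
r2 m[φ0→R] = [7, 8, 9, 7]
r2 m[φ1→E] = [6, 8, 8, 8]
r2 m[φ1→K] = [6, 8, 8, 6]
r2 m[E→φ0] = [6, 8, 8, 8]
r2 m[E→φ1] = [9, 9, 7, 8]
r2 m[R→φ0] = [1, 1, 1, 1]
r2 m[K→φ1] = [1, 1, 1, 1]
r3 m[φ0→E] = [9, 9, 7, 8]
r3 m[φ0→R] = [56, 64, 72, 56]
r3 m[φ1→E] = [6, 8, 8, 8]
r3 m[φ1→K] = [54, 72, 64, 54]
r3 m[E→φ0] = [6, 8, 8, 8]
r3 m[E→φ1] = [9, 9, 7, 8]
r3 m[R→φ0] = [1, 1, 1, 1]
r3 m[K→φ1] = [1, 1, 1, 1]
r4 m[φ0→E] = [9, 9, 7, 8]
r4 m[φ0→R] = [56, 64, 72, 56]
r4 m[φ1→E] = [6, 8, 8, 8]
r4 m[φ1→K] = [54, 72, 64, 54]
r4 m[E→φ0] = [6, 8, 8, 8]
r4 m[E→φ1] = [9, 9, 7, 8]
r4 m[R→φ0] = [1, 1, 1, 1]
r4 m[K→φ1] = [1, 1, 1, 1]
fixed point reached at round 4
traceback from E: (E=1, R=2, K=1), score=72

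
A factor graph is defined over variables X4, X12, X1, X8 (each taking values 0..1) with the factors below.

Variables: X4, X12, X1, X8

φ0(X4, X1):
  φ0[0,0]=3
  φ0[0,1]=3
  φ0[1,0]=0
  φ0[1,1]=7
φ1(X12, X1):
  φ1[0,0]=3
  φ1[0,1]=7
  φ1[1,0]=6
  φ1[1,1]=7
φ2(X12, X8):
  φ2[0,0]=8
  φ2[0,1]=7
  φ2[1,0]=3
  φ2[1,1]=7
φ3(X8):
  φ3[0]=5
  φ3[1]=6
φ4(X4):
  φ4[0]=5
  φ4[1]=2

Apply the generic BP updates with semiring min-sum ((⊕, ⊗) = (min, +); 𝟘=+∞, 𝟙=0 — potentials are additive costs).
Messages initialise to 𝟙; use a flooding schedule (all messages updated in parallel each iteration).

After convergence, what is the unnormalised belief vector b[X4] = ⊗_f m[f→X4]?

init: all messages = 𝟙 over 2 values
r1 m[φ0→X4] = [3, 0]
r1 m[φ0→X1] = [0, 3]
r1 m[φ1→X12] = [3, 6]
r1 m[φ1→X1] = [3, 7]
r1 m[φ2→X12] = [7, 3]
r1 m[φ2→X8] = [3, 7]
r1 m[φ3→X8] = [5, 6]
r1 m[φ4→X4] = [5, 2]
r1 m[X4→φ0] = [0, 0]
r1 m[X4→φ4] = [0, 0]
r1 m[X12→φ1] = [0, 0]
r1 m[X12→φ2] = [0, 0]
r1 m[X1→φ0] = [0, 0]
r1 m[X1→φ1] = [0, 0]
r1 m[X8→φ2] = [0, 0]
r1 m[X8→φ3] = [0, 0]
r2 m[φ0→X4] = [3, 0]
r2 m[φ0→X1] = [0, 3]
r2 m[φ1→X12] = [3, 6]
r2 m[φ1→X1] = [3, 7]
r2 m[φ2→X12] = [7, 3]
r2 m[φ2→X8] = [3, 7]
r2 m[φ3→X8] = [5, 6]
r2 m[φ4→X4] = [5, 2]
r2 m[X4→φ0] = [5, 2]
r2 m[X4→φ4] = [3, 0]
r2 m[X12→φ1] = [7, 3]
r2 m[X12→φ2] = [3, 6]
r2 m[X1→φ0] = [3, 7]
r2 m[X1→φ1] = [0, 3]
r2 m[X8→φ2] = [5, 6]
r2 m[X8→φ3] = [3, 7]
r3 m[φ0→X4] = [6, 3]
r3 m[φ0→X1] = [2, 8]
r3 m[φ1→X12] = [3, 6]
r3 m[φ1→X1] = [9, 10]
r3 m[φ2→X12] = [13, 8]
r3 m[φ2→X8] = [9, 10]
r3 m[φ3→X8] = [5, 6]
r3 m[φ4→X4] = [5, 2]
r3 m[X4→φ0] = [5, 2]
r3 m[X4→φ4] = [3, 0]
r3 m[X12→φ1] = [7, 3]
r3 m[X12→φ2] = [3, 6]
r3 m[X1→φ0] = [3, 7]
r3 m[X1→φ1] = [0, 3]
r3 m[X8→φ2] = [5, 6]
r3 m[X8→φ3] = [3, 7]
r4 m[φ0→X4] = [6, 3]
r4 m[φ0→X1] = [2, 8]
r4 m[φ1→X12] = [3, 6]
r4 m[φ1→X1] = [9, 10]
r4 m[φ2→X12] = [13, 8]
r4 m[φ2→X8] = [9, 10]
r4 m[φ3→X8] = [5, 6]
r4 m[φ4→X4] = [5, 2]
r4 m[X4→φ0] = [5, 2]
r4 m[X4→φ4] = [6, 3]
r4 m[X12→φ1] = [13, 8]
r4 m[X12→φ2] = [3, 6]
r4 m[X1→φ0] = [9, 10]
r4 m[X1→φ1] = [2, 8]
r4 m[X8→φ2] = [5, 6]
r4 m[X8→φ3] = [9, 10]
r5 m[φ0→X4] = [12, 9]
r5 m[φ0→X1] = [2, 8]
r5 m[φ1→X12] = [5, 8]
r5 m[φ1→X1] = [14, 15]
r5 m[φ2→X12] = [13, 8]
r5 m[φ2→X8] = [9, 10]
r5 m[φ3→X8] = [5, 6]
r5 m[φ4→X4] = [5, 2]
r5 m[X4→φ0] = [5, 2]
r5 m[X4→φ4] = [6, 3]
r5 m[X12→φ1] = [13, 8]
r5 m[X12→φ2] = [3, 6]
r5 m[X1→φ0] = [9, 10]
r5 m[X1→φ1] = [2, 8]
r5 m[X8→φ2] = [5, 6]
r5 m[X8→φ3] = [9, 10]
r6 m[φ0→X4] = [12, 9]
r6 m[φ0→X1] = [2, 8]
r6 m[φ1→X12] = [5, 8]
r6 m[φ1→X1] = [14, 15]
r6 m[φ2→X12] = [13, 8]
r6 m[φ2→X8] = [9, 10]
r6 m[φ3→X8] = [5, 6]
r6 m[φ4→X4] = [5, 2]
r6 m[X4→φ0] = [5, 2]
r6 m[X4→φ4] = [12, 9]
r6 m[X12→φ1] = [13, 8]
r6 m[X12→φ2] = [5, 8]
r6 m[X1→φ0] = [14, 15]
r6 m[X1→φ1] = [2, 8]
r6 m[X8→φ2] = [5, 6]
r6 m[X8→φ3] = [9, 10]
r7 m[φ0→X4] = [17, 14]
r7 m[φ0→X1] = [2, 8]
r7 m[φ1→X12] = [5, 8]
r7 m[φ1→X1] = [14, 15]
r7 m[φ2→X12] = [13, 8]
r7 m[φ2→X8] = [11, 12]
r7 m[φ3→X8] = [5, 6]
r7 m[φ4→X4] = [5, 2]
r7 m[X4→φ0] = [5, 2]
r7 m[X4→φ4] = [12, 9]
r7 m[X12→φ1] = [13, 8]
r7 m[X12→φ2] = [5, 8]
r7 m[X1→φ0] = [14, 15]
r7 m[X1→φ1] = [2, 8]
r7 m[X8→φ2] = [5, 6]
r7 m[X8→φ3] = [9, 10]
r8 m[φ0→X4] = [17, 14]
r8 m[φ0→X1] = [2, 8]
r8 m[φ1→X12] = [5, 8]
r8 m[φ1→X1] = [14, 15]
r8 m[φ2→X12] = [13, 8]
r8 m[φ2→X8] = [11, 12]
r8 m[φ3→X8] = [5, 6]
r8 m[φ4→X4] = [5, 2]
r8 m[X4→φ0] = [5, 2]
r8 m[X4→φ4] = [17, 14]
r8 m[X12→φ1] = [13, 8]
r8 m[X12→φ2] = [5, 8]
r8 m[X1→φ0] = [14, 15]
r8 m[X1→φ1] = [2, 8]
r8 m[X8→φ2] = [5, 6]
r8 m[X8→φ3] = [11, 12]
r9 m[φ0→X4] = [17, 14]
r9 m[φ0→X1] = [2, 8]
r9 m[φ1→X12] = [5, 8]
r9 m[φ1→X1] = [14, 15]
r9 m[φ2→X12] = [13, 8]
r9 m[φ2→X8] = [11, 12]
r9 m[φ3→X8] = [5, 6]
r9 m[φ4→X4] = [5, 2]
r9 m[X4→φ0] = [5, 2]
r9 m[X4→φ4] = [17, 14]
r9 m[X12→φ1] = [13, 8]
r9 m[X12→φ2] = [5, 8]
r9 m[X1→φ0] = [14, 15]
r9 m[X1→φ1] = [2, 8]
r9 m[X8→φ2] = [5, 6]
r9 m[X8→φ3] = [11, 12]
fixed point reached at round 9
b[X4] = ⊗ incoming = [22, 16]

b[X4] = [22, 16]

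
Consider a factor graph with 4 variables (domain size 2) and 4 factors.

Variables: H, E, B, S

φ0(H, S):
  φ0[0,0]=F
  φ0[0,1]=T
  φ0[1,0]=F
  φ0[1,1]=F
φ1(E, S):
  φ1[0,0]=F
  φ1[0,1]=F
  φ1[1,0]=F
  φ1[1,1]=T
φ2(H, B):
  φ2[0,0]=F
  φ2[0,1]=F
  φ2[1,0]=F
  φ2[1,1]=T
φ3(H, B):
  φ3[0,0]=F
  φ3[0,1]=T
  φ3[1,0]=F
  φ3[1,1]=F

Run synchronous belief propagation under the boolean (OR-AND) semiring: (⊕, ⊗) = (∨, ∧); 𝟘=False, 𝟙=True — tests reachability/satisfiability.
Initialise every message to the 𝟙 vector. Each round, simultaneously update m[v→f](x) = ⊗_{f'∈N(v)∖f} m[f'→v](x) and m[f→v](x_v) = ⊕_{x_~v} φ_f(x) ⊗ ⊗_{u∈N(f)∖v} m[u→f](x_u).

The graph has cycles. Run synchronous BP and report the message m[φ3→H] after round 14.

message @ round 14 = [F, F]

init: all messages = 𝟙 over 2 values
r1 m[φ0→H] = [T, F]
r1 m[φ0→S] = [F, T]
r1 m[φ1→E] = [F, T]
r1 m[φ1→S] = [F, T]
r1 m[φ2→H] = [F, T]
r1 m[φ2→B] = [F, T]
r1 m[φ3→H] = [T, F]
r1 m[φ3→B] = [F, T]
r1 m[H→φ0] = [T, T]
r1 m[H→φ2] = [T, T]
r1 m[H→φ3] = [T, T]
r1 m[E→φ1] = [T, T]
r1 m[B→φ2] = [T, T]
r1 m[B→φ3] = [T, T]
r1 m[S→φ0] = [T, T]
r1 m[S→φ1] = [T, T]
r2 m[φ0→H] = [T, F]
r2 m[φ0→S] = [F, T]
r2 m[φ1→E] = [F, T]
r2 m[φ1→S] = [F, T]
r2 m[φ2→H] = [F, T]
r2 m[φ2→B] = [F, T]
r2 m[φ3→H] = [T, F]
r2 m[φ3→B] = [F, T]
r2 m[H→φ0] = [F, F]
r2 m[H→φ2] = [T, F]
r2 m[H→φ3] = [F, F]
r2 m[E→φ1] = [T, T]
r2 m[B→φ2] = [F, T]
r2 m[B→φ3] = [F, T]
r2 m[S→φ0] = [F, T]
r2 m[S→φ1] = [F, T]
r3 m[φ0→H] = [T, F]
r3 m[φ0→S] = [F, F]
r3 m[φ1→E] = [F, T]
r3 m[φ1→S] = [F, T]
r3 m[φ2→H] = [F, T]
r3 m[φ2→B] = [F, F]
r3 m[φ3→H] = [T, F]
r3 m[φ3→B] = [F, F]
r3 m[H→φ0] = [F, F]
r3 m[H→φ2] = [T, F]
r3 m[H→φ3] = [F, F]
r3 m[E→φ1] = [T, T]
r3 m[B→φ2] = [F, T]
r3 m[B→φ3] = [F, T]
r3 m[S→φ0] = [F, T]
r3 m[S→φ1] = [F, T]
r4 m[φ0→H] = [T, F]
r4 m[φ0→S] = [F, F]
r4 m[φ1→E] = [F, T]
r4 m[φ1→S] = [F, T]
r4 m[φ2→H] = [F, T]
r4 m[φ2→B] = [F, F]
r4 m[φ3→H] = [T, F]
r4 m[φ3→B] = [F, F]
r4 m[H→φ0] = [F, F]
r4 m[H→φ2] = [T, F]
r4 m[H→φ3] = [F, F]
r4 m[E→φ1] = [T, T]
r4 m[B→φ2] = [F, F]
r4 m[B→φ3] = [F, F]
r4 m[S→φ0] = [F, T]
r4 m[S→φ1] = [F, F]
r5 m[φ0→H] = [T, F]
r5 m[φ0→S] = [F, F]
r5 m[φ1→E] = [F, F]
r5 m[φ1→S] = [F, T]
r5 m[φ2→H] = [F, F]
r5 m[φ2→B] = [F, F]
r5 m[φ3→H] = [F, F]
r5 m[φ3→B] = [F, F]
r5 m[H→φ0] = [F, F]
r5 m[H→φ2] = [T, F]
r5 m[H→φ3] = [F, F]
r5 m[E→φ1] = [T, T]
r5 m[B→φ2] = [F, F]
r5 m[B→φ3] = [F, F]
r5 m[S→φ0] = [F, T]
r5 m[S→φ1] = [F, F]
r6 m[φ0→H] = [T, F]
r6 m[φ0→S] = [F, F]
r6 m[φ1→E] = [F, F]
r6 m[φ1→S] = [F, T]
r6 m[φ2→H] = [F, F]
r6 m[φ2→B] = [F, F]
r6 m[φ3→H] = [F, F]
r6 m[φ3→B] = [F, F]
r6 m[H→φ0] = [F, F]
r6 m[H→φ2] = [F, F]
r6 m[H→φ3] = [F, F]
r6 m[E→φ1] = [T, T]
r6 m[B→φ2] = [F, F]
r6 m[B→φ3] = [F, F]
r6 m[S→φ0] = [F, T]
r6 m[S→φ1] = [F, F]
r7 m[φ0→H] = [T, F]
r7 m[φ0→S] = [F, F]
r7 m[φ1→E] = [F, F]
r7 m[φ1→S] = [F, T]
r7 m[φ2→H] = [F, F]
r7 m[φ2→B] = [F, F]
r7 m[φ3→H] = [F, F]
r7 m[φ3→B] = [F, F]
r7 m[H→φ0] = [F, F]
r7 m[H→φ2] = [F, F]
r7 m[H→φ3] = [F, F]
r7 m[E→φ1] = [T, T]
r7 m[B→φ2] = [F, F]
r7 m[B→φ3] = [F, F]
r7 m[S→φ0] = [F, T]
r7 m[S→φ1] = [F, F]
r8 m[φ0→H] = [T, F]
r8 m[φ0→S] = [F, F]
r8 m[φ1→E] = [F, F]
r8 m[φ1→S] = [F, T]
r8 m[φ2→H] = [F, F]
r8 m[φ2→B] = [F, F]
r8 m[φ3→H] = [F, F]
r8 m[φ3→B] = [F, F]
r8 m[H→φ0] = [F, F]
r8 m[H→φ2] = [F, F]
r8 m[H→φ3] = [F, F]
r8 m[E→φ1] = [T, T]
r8 m[B→φ2] = [F, F]
r8 m[B→φ3] = [F, F]
r8 m[S→φ0] = [F, T]
r8 m[S→φ1] = [F, F]
r9 m[φ0→H] = [T, F]
r9 m[φ0→S] = [F, F]
r9 m[φ1→E] = [F, F]
r9 m[φ1→S] = [F, T]
r9 m[φ2→H] = [F, F]
r9 m[φ2→B] = [F, F]
r9 m[φ3→H] = [F, F]
r9 m[φ3→B] = [F, F]
r9 m[H→φ0] = [F, F]
r9 m[H→φ2] = [F, F]
r9 m[H→φ3] = [F, F]
r9 m[E→φ1] = [T, T]
r9 m[B→φ2] = [F, F]
r9 m[B→φ3] = [F, F]
r9 m[S→φ0] = [F, T]
r9 m[S→φ1] = [F, F]
r10 m[φ0→H] = [T, F]
r10 m[φ0→S] = [F, F]
r10 m[φ1→E] = [F, F]
r10 m[φ1→S] = [F, T]
r10 m[φ2→H] = [F, F]
r10 m[φ2→B] = [F, F]
r10 m[φ3→H] = [F, F]
r10 m[φ3→B] = [F, F]
r10 m[H→φ0] = [F, F]
r10 m[H→φ2] = [F, F]
r10 m[H→φ3] = [F, F]
r10 m[E→φ1] = [T, T]
r10 m[B→φ2] = [F, F]
r10 m[B→φ3] = [F, F]
r10 m[S→φ0] = [F, T]
r10 m[S→φ1] = [F, F]
r11 m[φ0→H] = [T, F]
r11 m[φ0→S] = [F, F]
r11 m[φ1→E] = [F, F]
r11 m[φ1→S] = [F, T]
r11 m[φ2→H] = [F, F]
r11 m[φ2→B] = [F, F]
r11 m[φ3→H] = [F, F]
r11 m[φ3→B] = [F, F]
r11 m[H→φ0] = [F, F]
r11 m[H→φ2] = [F, F]
r11 m[H→φ3] = [F, F]
r11 m[E→φ1] = [T, T]
r11 m[B→φ2] = [F, F]
r11 m[B→φ3] = [F, F]
r11 m[S→φ0] = [F, T]
r11 m[S→φ1] = [F, F]
r12 m[φ0→H] = [T, F]
r12 m[φ0→S] = [F, F]
r12 m[φ1→E] = [F, F]
r12 m[φ1→S] = [F, T]
r12 m[φ2→H] = [F, F]
r12 m[φ2→B] = [F, F]
r12 m[φ3→H] = [F, F]
r12 m[φ3→B] = [F, F]
r12 m[H→φ0] = [F, F]
r12 m[H→φ2] = [F, F]
r12 m[H→φ3] = [F, F]
r12 m[E→φ1] = [T, T]
r12 m[B→φ2] = [F, F]
r12 m[B→φ3] = [F, F]
r12 m[S→φ0] = [F, T]
r12 m[S→φ1] = [F, F]
r13 m[φ0→H] = [T, F]
r13 m[φ0→S] = [F, F]
r13 m[φ1→E] = [F, F]
r13 m[φ1→S] = [F, T]
r13 m[φ2→H] = [F, F]
r13 m[φ2→B] = [F, F]
r13 m[φ3→H] = [F, F]
r13 m[φ3→B] = [F, F]
r13 m[H→φ0] = [F, F]
r13 m[H→φ2] = [F, F]
r13 m[H→φ3] = [F, F]
r13 m[E→φ1] = [T, T]
r13 m[B→φ2] = [F, F]
r13 m[B→φ3] = [F, F]
r13 m[S→φ0] = [F, T]
r13 m[S→φ1] = [F, F]
r14 m[φ0→H] = [T, F]
r14 m[φ0→S] = [F, F]
r14 m[φ1→E] = [F, F]
r14 m[φ1→S] = [F, T]
r14 m[φ2→H] = [F, F]
r14 m[φ2→B] = [F, F]
r14 m[φ3→H] = [F, F]
r14 m[φ3→B] = [F, F]
r14 m[H→φ0] = [F, F]
r14 m[H→φ2] = [F, F]
r14 m[H→φ3] = [F, F]
r14 m[E→φ1] = [T, T]
r14 m[B→φ2] = [F, F]
r14 m[B→φ3] = [F, F]
r14 m[S→φ0] = [F, T]
r14 m[S→φ1] = [F, F]
fixed point reached at round 7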